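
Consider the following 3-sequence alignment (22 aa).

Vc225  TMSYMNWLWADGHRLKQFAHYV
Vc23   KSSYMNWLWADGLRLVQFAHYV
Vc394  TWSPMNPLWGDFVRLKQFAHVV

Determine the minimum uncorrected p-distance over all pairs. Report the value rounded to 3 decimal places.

Pairwise Hamming distances:
  Vc225 vs Vc23: 4
  Vc225 vs Vc394: 7
  Vc23 vs Vc394: 9
The smallest is 4 mismatches, between Vc225 and Vc23; p = 4/22 = 0.182.

0.182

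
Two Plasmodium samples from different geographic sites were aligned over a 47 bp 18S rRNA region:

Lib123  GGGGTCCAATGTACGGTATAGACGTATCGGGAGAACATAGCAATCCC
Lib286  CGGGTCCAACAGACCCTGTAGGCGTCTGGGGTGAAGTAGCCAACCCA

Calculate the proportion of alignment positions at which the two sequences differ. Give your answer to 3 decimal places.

0.383

Mismatches occur at site 1 (G/C), site 10 (T/C), site 11 (G/A), site 12 (T/G), site 15 (G/C), site 16 (G/C), site 18 (A/G), site 22 (A/G), site 26 (A/C), site 28 (C/G), site 32 (A/T), site 36 (C/G), site 37 (A/T), site 38 (T/A), site 39 (A/G), site 40 (G/C), site 44 (T/C), site 47 (C/A).
There are 18 differences over 47 sites, so p = 18/47 = 0.383.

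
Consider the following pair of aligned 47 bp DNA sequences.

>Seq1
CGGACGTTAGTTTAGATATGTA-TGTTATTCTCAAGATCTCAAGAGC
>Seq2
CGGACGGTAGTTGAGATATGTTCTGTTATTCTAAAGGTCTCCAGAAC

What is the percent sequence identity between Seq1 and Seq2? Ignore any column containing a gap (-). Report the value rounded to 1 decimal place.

Excluding the 1 gap column leaves 46 comparable sites.
Mismatches occur at site 7 (T→G), site 13 (T→G), site 22 (A→T), site 33 (C→A), site 37 (A→G), site 42 (A→C), site 46 (G→A).
39 of the 46 comparable sites match, so the percent identity is 39/46 × 100 = 84.8%.

84.8%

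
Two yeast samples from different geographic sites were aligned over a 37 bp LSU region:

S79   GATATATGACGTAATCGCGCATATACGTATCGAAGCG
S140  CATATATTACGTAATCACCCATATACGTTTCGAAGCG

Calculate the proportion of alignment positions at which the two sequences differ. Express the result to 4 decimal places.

The sequences differ at positions 1 (G/C), 8 (G/T), 17 (G/A), 19 (G/C), 29 (A/T).
There are 5 differences over 37 sites, so p = 5/37 = 0.1351.

0.1351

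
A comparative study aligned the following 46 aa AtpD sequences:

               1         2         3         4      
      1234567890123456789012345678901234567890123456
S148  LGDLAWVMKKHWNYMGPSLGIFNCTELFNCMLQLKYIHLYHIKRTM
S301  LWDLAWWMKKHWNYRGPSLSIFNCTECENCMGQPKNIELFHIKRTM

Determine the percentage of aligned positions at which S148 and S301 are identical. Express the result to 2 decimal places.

Differing sites — 2:G/W; 7:V/W; 15:M/R; 20:G/S; 27:L/C; 28:F/E; 32:L/G; 34:L/P; 36:Y/N; 38:H/E; 40:Y/F.
35 of the 46 sites match, so the percent identity is 35/46 × 100 = 76.09%.

76.09%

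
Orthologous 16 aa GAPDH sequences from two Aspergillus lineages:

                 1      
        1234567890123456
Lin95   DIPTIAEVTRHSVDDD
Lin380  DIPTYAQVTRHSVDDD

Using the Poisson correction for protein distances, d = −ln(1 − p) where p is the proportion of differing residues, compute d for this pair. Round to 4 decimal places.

0.1335

The sequences differ at positions 5 (I/Y), 7 (E/Q).
p = 2/16 = 0.125000.
d = −ln(1 − 0.125000) = −ln(0.875000) = 0.1335.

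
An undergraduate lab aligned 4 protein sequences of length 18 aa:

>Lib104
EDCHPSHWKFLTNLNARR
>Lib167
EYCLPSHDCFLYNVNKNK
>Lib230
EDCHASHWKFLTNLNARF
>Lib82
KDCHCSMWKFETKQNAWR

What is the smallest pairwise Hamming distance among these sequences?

Pairwise Hamming distances:
  Lib104 vs Lib167: 9
  Lib104 vs Lib230: 2
  Lib104 vs Lib82: 7
  Lib167 vs Lib230: 10
  Lib167 vs Lib82: 14
  Lib230 vs Lib82: 8
The smallest is 2, between Lib104 and Lib230.

2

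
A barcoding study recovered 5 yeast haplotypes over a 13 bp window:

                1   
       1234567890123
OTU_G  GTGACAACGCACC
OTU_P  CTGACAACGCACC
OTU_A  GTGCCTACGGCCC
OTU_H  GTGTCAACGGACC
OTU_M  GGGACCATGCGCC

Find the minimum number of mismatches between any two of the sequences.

1

Pairwise Hamming distances:
  OTU_G vs OTU_P: 1
  OTU_G vs OTU_A: 4
  OTU_G vs OTU_H: 2
  OTU_G vs OTU_M: 4
  OTU_P vs OTU_A: 5
  OTU_P vs OTU_H: 3
  OTU_P vs OTU_M: 5
  OTU_A vs OTU_H: 3
  OTU_A vs OTU_M: 6
  OTU_H vs OTU_M: 6
The smallest is 1, between OTU_G and OTU_P.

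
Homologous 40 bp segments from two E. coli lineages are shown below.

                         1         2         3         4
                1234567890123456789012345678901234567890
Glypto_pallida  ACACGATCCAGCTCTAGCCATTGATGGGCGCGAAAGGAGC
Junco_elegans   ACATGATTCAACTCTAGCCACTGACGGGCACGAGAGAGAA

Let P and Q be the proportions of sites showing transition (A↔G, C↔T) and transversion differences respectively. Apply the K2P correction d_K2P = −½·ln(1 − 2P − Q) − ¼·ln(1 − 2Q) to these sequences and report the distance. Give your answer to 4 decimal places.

0.3850

Differing sites — 4:C/T (Ti); 8:C/T (Ti); 11:G/A (Ti); 21:T/C (Ti); 25:T/C (Ti); 30:G/A (Ti); 34:A/G (Ti); 37:G/A (Ti); 38:A/G (Ti); 39:G/A (Ti); 40:C/A (Tv).
Of the 11 differences, 10 transitions and 1 transversion over 40 sites: P = 10/40 = 0.250000, Q = 1/40 = 0.025000.
d = −0.5·ln(0.475000) − 0.25·ln(0.950000) = −0.5·(-0.744440) − 0.25·(-0.051293) = 0.3850.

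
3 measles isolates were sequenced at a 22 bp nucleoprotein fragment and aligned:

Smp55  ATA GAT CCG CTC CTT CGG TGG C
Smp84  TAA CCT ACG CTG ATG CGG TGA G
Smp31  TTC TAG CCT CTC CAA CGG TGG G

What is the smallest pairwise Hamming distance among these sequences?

Pairwise Hamming distances:
  Smp55 vs Smp84: 10
  Smp55 vs Smp31: 8
  Smp84 vs Smp31: 12
The smallest is 8, between Smp55 and Smp31.

8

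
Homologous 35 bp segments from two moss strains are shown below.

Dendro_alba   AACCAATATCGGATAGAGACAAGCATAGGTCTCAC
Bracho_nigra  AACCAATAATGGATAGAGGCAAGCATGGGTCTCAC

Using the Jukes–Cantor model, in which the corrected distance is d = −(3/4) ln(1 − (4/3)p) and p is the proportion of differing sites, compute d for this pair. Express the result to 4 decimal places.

0.1240

Mismatches occur at site 9 (T→A), site 10 (C→T), site 19 (A→G), site 27 (A→G).
p = 4/35 = 0.114286.
d = −0.75 · ln(1 − (4/3)·0.114286) = −0.75 · ln(0.847619) = −0.75 · (-0.165324) = 0.1240.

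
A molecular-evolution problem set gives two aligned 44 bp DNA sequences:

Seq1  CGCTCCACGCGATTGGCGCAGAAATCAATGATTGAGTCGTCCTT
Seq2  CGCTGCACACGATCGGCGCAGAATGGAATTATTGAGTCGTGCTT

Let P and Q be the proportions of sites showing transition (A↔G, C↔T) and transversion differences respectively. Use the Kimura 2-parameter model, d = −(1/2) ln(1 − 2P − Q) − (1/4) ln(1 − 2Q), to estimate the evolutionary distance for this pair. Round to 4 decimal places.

0.2085

Mismatches occur at site 5 (C/G, transversion), site 9 (G/A, transition), site 14 (T/C, transition), site 24 (A/T, transversion), site 25 (T/G, transversion), site 26 (C/G, transversion), site 30 (G/T, transversion), site 41 (C/G, transversion).
Of the 8 differences, 2 transitions and 6 transversions over 44 sites: P = 2/44 = 0.045455, Q = 6/44 = 0.136364.
d = −0.5·ln(0.772726) − 0.25·ln(0.727272) = −0.5·(-0.257831) − 0.25·(-0.318455) = 0.2085.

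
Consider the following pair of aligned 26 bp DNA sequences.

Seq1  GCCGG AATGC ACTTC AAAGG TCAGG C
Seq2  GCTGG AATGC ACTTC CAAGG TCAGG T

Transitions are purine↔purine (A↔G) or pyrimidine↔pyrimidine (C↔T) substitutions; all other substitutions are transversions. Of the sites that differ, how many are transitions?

2

Differing sites — 3:C/T (Ti); 16:A/C (Tv); 26:C/T (Ti).
Of the 3 differences, 2 transitions and 1 transversion, so the answer is 2.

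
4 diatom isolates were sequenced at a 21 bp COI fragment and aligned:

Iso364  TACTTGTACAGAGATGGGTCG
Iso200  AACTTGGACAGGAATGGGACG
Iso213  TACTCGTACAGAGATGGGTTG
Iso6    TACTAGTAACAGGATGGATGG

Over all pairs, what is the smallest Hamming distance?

2

Pairwise Hamming distances:
  Iso364 vs Iso200: 5
  Iso364 vs Iso213: 2
  Iso364 vs Iso6: 7
  Iso200 vs Iso213: 7
  Iso200 vs Iso6: 10
  Iso213 vs Iso6: 7
The smallest is 2, between Iso364 and Iso213.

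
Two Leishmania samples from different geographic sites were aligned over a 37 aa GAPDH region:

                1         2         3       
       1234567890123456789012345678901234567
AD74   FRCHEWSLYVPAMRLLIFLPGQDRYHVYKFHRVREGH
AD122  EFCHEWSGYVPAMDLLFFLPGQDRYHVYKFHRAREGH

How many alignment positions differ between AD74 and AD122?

Mismatches occur at site 1 (F/E), site 2 (R/F), site 8 (L/G), site 14 (R/D), site 17 (I/F), site 33 (V/A).
That gives 6 mismatches out of 37 aligned sites, so the Hamming distance is 6.

6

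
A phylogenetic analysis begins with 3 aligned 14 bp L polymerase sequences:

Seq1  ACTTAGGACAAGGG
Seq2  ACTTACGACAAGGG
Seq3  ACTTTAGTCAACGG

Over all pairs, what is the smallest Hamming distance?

1

Pairwise Hamming distances:
  Seq1 vs Seq2: 1
  Seq1 vs Seq3: 4
  Seq2 vs Seq3: 4
The smallest is 1, between Seq1 and Seq2.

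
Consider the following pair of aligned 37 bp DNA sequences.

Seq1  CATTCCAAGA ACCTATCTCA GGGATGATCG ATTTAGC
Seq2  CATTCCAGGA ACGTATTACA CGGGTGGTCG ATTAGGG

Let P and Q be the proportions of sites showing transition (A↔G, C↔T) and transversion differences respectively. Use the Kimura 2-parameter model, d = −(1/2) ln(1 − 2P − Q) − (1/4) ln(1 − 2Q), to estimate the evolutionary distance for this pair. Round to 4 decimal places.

Differing sites — 8:A/G (Ti); 13:C/G (Tv); 17:C/T (Ti); 18:T/A (Tv); 21:G/C (Tv); 24:A/G (Ti); 27:A/G (Ti); 34:T/A (Tv); 35:A/G (Ti); 37:C/G (Tv).
Of the 10 differences, 5 transitions and 5 transversions over 37 sites: P = 5/37 = 0.135135, Q = 5/37 = 0.135135.
d = −0.5·ln(0.594595) − 0.25·ln(0.729730) = −0.5·(-0.519875) − 0.25·(-0.315081) = 0.3387.

0.3387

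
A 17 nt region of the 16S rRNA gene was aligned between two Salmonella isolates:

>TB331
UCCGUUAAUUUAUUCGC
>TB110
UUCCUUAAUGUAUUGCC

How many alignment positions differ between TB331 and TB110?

The sequences differ at positions 2 (C/U), 4 (G/C), 10 (U/G), 15 (C/G), 16 (G/C).
That gives 5 mismatches out of 17 aligned sites, so the Hamming distance is 5.

5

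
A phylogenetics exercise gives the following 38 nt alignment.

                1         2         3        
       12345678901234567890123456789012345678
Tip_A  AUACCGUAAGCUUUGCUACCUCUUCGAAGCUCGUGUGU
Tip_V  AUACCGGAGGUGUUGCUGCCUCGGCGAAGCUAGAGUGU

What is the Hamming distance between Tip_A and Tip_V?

9

Mismatches occur at site 7 (U→G), site 9 (A→G), site 11 (C→U), site 12 (U→G), site 18 (A→G), site 23 (U→G), site 24 (U→G), site 32 (C→A), site 34 (U→A).
That gives 9 mismatches out of 38 aligned sites, so the Hamming distance is 9.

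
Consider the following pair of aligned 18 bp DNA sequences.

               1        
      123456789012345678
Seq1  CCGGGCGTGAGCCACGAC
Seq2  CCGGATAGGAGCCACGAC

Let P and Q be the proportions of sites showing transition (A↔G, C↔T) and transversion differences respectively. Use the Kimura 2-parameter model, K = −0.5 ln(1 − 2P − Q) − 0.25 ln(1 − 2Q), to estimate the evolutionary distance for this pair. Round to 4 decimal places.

Mismatches occur at site 5 (G→A, transition), site 6 (C→T, transition), site 7 (G→A, transition), site 8 (T→G, transversion).
Of the 4 differences, 3 transitions and 1 transversion over 18 sites: P = 3/18 = 0.166667, Q = 1/18 = 0.055556.
d = −0.5·ln(0.611110) − 0.25·ln(0.888888) = −0.5·(-0.492478) − 0.25·(-0.117784) = 0.2757.

0.2757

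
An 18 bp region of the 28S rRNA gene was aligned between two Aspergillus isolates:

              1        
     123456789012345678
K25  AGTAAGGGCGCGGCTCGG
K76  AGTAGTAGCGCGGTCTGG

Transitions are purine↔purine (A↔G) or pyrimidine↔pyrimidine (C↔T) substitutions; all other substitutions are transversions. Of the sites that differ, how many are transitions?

Mismatches occur at site 5 (A↔G, transition), site 6 (G↔T, transversion), site 7 (G↔A, transition), site 14 (C↔T, transition), site 15 (T↔C, transition), site 16 (C↔T, transition).
Of the 6 differences, 5 transitions and 1 transversion, so the answer is 5.

5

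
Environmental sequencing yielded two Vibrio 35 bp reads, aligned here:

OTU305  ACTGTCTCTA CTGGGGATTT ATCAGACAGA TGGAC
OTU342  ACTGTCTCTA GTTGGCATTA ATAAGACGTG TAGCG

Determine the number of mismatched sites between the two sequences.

11

Differing sites — 11:C/G; 13:G/T; 16:G/C; 20:T/A; 23:C/A; 28:A/G; 29:G/T; 30:A/G; 32:G/A; 34:A/C; 35:C/G.
That gives 11 mismatches out of 35 aligned sites, so the Hamming distance is 11.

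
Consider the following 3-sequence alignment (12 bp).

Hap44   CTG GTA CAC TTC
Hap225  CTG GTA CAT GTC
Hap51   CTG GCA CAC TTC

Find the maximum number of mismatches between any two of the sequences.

3

Pairwise Hamming distances:
  Hap44 vs Hap225: 2
  Hap44 vs Hap51: 1
  Hap225 vs Hap51: 3
The largest is 3, between Hap225 and Hap51.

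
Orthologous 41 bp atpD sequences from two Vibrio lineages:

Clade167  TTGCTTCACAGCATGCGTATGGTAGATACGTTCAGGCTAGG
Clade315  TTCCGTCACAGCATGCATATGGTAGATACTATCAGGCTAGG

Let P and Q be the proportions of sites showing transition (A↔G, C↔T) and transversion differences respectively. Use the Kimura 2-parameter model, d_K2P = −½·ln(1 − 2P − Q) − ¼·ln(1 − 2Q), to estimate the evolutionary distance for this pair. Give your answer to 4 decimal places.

0.1334

Differing sites — 3:G/C (Tv); 5:T/G (Tv); 17:G/A (Ti); 30:G/T (Tv); 31:T/A (Tv).
Of the 5 differences, 1 transition and 4 transversions over 41 sites: P = 1/41 = 0.024390, Q = 4/41 = 0.097561.
d = −0.5·ln(0.853659) − 0.25·ln(0.804878) = −0.5·(-0.158223) − 0.25·(-0.217065) = 0.1334.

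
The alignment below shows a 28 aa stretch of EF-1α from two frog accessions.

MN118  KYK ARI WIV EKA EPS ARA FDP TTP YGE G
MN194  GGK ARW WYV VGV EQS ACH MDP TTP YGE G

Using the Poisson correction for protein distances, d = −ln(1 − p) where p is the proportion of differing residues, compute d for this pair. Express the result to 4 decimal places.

The sequences differ at positions 1 (K/G), 2 (Y/G), 6 (I/W), 8 (I/Y), 10 (E/V), 11 (K/G), 12 (A/V), 14 (P/Q), 17 (R/C), 18 (A/H), 19 (F/M).
p = 11/28 = 0.392857.
d = −ln(1 − 0.392857) = −ln(0.607143) = 0.4990.

0.4990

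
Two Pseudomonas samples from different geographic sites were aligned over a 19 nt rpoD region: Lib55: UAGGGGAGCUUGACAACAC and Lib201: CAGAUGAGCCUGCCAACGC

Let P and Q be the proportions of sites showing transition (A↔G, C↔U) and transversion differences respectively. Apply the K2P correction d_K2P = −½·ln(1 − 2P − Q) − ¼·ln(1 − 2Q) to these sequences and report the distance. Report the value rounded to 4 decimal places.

0.4327

The sequences differ at positions 1 (U/C, transition), 4 (G/A, transition), 5 (G/U, transversion), 10 (U/C, transition), 13 (A/C, transversion), 18 (A/G, transition).
Of the 6 differences, 4 transitions and 2 transversions over 19 sites: P = 4/19 = 0.210526, Q = 2/19 = 0.105263.
d = −0.5·ln(0.473685) − 0.25·ln(0.789474) = −0.5·(-0.747213) − 0.25·(-0.236388) = 0.4327.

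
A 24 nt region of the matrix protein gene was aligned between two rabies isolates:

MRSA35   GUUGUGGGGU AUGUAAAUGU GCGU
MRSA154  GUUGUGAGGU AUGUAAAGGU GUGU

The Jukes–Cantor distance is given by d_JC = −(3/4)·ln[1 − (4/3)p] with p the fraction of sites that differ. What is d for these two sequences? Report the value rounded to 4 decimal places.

0.1367

Differing sites — 7:G/A; 18:U/G; 22:C/U.
p = 3/24 = 0.125000.
d = −0.75 · ln(1 − (4/3)·0.125000) = −0.75 · ln(0.833333) = −0.75 · (-0.182322) = 0.1367.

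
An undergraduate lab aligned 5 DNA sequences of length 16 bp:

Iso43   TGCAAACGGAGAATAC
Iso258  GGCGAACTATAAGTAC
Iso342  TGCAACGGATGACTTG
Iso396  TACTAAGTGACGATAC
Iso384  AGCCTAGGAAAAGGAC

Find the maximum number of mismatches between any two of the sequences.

Pairwise Hamming distances:
  Iso43 vs Iso258: 7
  Iso43 vs Iso342: 7
  Iso43 vs Iso396: 6
  Iso43 vs Iso384: 8
  Iso258 vs Iso342: 9
  Iso258 vs Iso396: 9
  Iso258 vs Iso384: 7
  Iso342 vs Iso396: 11
  Iso342 vs Iso384: 10
  Iso396 vs Iso384: 10
The largest is 11, between Iso342 and Iso396.

11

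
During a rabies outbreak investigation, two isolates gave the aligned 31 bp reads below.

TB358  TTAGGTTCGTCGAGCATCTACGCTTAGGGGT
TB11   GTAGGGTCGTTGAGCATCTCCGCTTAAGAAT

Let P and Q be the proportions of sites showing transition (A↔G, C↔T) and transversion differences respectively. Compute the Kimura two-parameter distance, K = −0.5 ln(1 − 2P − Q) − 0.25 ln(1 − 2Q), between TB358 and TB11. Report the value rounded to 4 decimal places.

The sequences differ at positions 1 (T/G, transversion), 6 (T/G, transversion), 11 (C/T, transition), 20 (A/C, transversion), 27 (G/A, transition), 29 (G/A, transition), 30 (G/A, transition).
Of the 7 differences, 4 transitions and 3 transversions over 31 sites: P = 4/31 = 0.129032, Q = 3/31 = 0.096774.
d = −0.5·ln(0.645162) − 0.25·ln(0.806452) = −0.5·(-0.438254) − 0.25·(-0.215111) = 0.2729.

0.2729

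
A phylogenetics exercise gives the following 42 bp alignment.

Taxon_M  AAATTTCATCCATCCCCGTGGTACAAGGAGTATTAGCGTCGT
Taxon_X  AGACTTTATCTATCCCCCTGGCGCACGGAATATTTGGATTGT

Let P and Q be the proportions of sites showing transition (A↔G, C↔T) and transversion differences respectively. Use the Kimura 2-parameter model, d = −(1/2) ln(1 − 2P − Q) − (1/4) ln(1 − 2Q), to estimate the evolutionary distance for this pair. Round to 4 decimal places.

0.4238

Differing sites — 2:A/G (Ti); 4:T/C (Ti); 7:C/T (Ti); 11:C/T (Ti); 18:G/C (Tv); 22:T/C (Ti); 23:A/G (Ti); 26:A/C (Tv); 30:G/A (Ti); 35:A/T (Tv); 37:C/G (Tv); 38:G/A (Ti); 40:C/T (Ti).
Of the 13 differences, 9 transitions and 4 transversions over 42 sites: P = 9/42 = 0.214286, Q = 4/42 = 0.095238.
d = −0.5·ln(0.476190) − 0.25·ln(0.809524) = −0.5·(-0.741938) − 0.25·(-0.211309) = 0.4238.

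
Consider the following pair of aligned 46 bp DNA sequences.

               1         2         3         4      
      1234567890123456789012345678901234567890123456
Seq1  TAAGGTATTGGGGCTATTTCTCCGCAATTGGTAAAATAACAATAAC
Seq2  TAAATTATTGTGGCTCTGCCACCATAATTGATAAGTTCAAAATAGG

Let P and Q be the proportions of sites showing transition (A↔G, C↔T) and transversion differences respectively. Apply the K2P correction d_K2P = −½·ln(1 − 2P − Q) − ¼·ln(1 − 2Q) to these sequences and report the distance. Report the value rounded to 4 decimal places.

The sequences differ at positions 4 (G/A, transition), 5 (G/T, transversion), 11 (G/T, transversion), 16 (A/C, transversion), 18 (T/G, transversion), 19 (T/C, transition), 21 (T/A, transversion), 24 (G/A, transition), 25 (C/T, transition), 31 (G/A, transition), 35 (A/G, transition), 36 (A/T, transversion), 38 (A/C, transversion), 40 (C/A, transversion), 45 (A/G, transition), 46 (C/G, transversion).
Of the 16 differences, 7 transitions and 9 transversions over 46 sites: P = 7/46 = 0.152174, Q = 9/46 = 0.195652.
d = −0.5·ln(0.500000) − 0.25·ln(0.608696) = −0.5·(-0.693147) − 0.25·(-0.496436) = 0.4707.

0.4707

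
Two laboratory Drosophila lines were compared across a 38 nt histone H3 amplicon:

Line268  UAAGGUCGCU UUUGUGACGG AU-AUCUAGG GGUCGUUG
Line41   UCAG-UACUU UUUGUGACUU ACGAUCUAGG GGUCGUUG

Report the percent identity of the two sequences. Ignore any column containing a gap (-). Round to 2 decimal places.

80.56%

Excluding the 2 gap columns leaves 36 comparable sites.
Differing sites — 2:A/C; 7:C/A; 8:G/C; 9:C/U; 19:G/U; 20:G/U; 22:U/C.
29 of the 36 comparable sites match, so the percent identity is 29/36 × 100 = 80.56%.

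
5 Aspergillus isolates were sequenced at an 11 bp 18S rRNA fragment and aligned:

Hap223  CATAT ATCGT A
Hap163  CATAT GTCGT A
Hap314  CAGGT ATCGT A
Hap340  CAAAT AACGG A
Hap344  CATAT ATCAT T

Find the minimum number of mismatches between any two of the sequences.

Pairwise Hamming distances:
  Hap223 vs Hap163: 1
  Hap223 vs Hap314: 2
  Hap223 vs Hap340: 3
  Hap223 vs Hap344: 2
  Hap163 vs Hap314: 3
  Hap163 vs Hap340: 4
  Hap163 vs Hap344: 3
  Hap314 vs Hap340: 4
  Hap314 vs Hap344: 4
  Hap340 vs Hap344: 5
The smallest is 1, between Hap223 and Hap163.

1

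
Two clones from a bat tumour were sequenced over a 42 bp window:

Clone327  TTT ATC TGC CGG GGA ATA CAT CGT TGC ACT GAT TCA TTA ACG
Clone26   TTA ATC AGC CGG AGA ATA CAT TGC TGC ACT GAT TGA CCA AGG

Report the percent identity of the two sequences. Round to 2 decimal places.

78.57%

The sequences differ at positions 3 (T/A), 7 (T/A), 13 (G/A), 22 (C/T), 24 (T/C), 35 (C/G), 37 (T/C), 38 (T/C), 41 (C/G).
33 of the 42 sites match, so the percent identity is 33/42 × 100 = 78.57%.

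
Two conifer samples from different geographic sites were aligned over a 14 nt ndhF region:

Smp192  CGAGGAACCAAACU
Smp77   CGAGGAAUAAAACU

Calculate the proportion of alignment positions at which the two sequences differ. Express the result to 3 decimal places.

0.143

Differing sites — 8:C/U; 9:C/A.
There are 2 differences over 14 sites, so p = 2/14 = 0.143.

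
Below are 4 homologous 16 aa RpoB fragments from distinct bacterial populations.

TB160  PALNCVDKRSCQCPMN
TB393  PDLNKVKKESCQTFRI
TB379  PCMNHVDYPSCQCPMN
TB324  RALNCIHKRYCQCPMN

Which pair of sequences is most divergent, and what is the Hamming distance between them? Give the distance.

11

Pairwise Hamming distances:
  TB160 vs TB393: 8
  TB160 vs TB379: 5
  TB160 vs TB324: 4
  TB393 vs TB379: 10
  TB393 vs TB324: 11
  TB379 vs TB324: 9
The largest is 11, between TB393 and TB324.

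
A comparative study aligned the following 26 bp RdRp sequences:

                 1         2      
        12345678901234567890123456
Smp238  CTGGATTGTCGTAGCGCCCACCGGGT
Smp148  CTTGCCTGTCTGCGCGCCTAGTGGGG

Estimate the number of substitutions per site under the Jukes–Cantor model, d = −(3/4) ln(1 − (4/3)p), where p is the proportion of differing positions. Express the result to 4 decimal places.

Mismatches occur at site 3 (G/T), site 5 (A/C), site 6 (T/C), site 11 (G/T), site 12 (T/G), site 13 (A/C), site 19 (C/T), site 21 (C/G), site 22 (C/T), site 26 (T/G).
p = 10/26 = 0.384615.
d = −0.75 · ln(1 − (4/3)·0.384615) = −0.75 · ln(0.487180) = −0.75 · (-0.719122) = 0.5393.

0.5393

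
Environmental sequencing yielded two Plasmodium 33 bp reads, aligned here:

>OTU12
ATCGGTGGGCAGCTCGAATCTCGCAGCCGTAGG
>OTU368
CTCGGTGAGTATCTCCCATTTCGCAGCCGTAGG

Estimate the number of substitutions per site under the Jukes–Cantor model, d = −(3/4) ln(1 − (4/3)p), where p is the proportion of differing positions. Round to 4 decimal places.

0.2493

Differing sites — 1:A/C; 8:G/A; 10:C/T; 12:G/T; 16:G/C; 17:A/C; 20:C/T.
p = 7/33 = 0.212121.
d = −0.75 · ln(1 − (4/3)·0.212121) = −0.75 · ln(0.717172) = −0.75 · (-0.332440) = 0.2493.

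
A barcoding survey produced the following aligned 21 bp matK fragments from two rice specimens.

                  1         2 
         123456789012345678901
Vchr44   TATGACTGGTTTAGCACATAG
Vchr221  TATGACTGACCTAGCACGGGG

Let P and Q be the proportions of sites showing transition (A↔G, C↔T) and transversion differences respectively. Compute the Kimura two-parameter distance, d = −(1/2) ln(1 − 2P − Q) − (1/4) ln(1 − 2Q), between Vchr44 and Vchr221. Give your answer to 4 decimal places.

0.3960

Mismatches occur at site 9 (G↔A, transition), site 10 (T↔C, transition), site 11 (T↔C, transition), site 18 (A↔G, transition), site 19 (T↔G, transversion), site 20 (A↔G, transition).
Of the 6 differences, 5 transitions and 1 transversion over 21 sites: P = 5/21 = 0.238095, Q = 1/21 = 0.047619.
d = −0.5·ln(0.476191) − 0.25·ln(0.904762) = −0.5·(-0.741936) − 0.25·(-0.100083) = 0.3960.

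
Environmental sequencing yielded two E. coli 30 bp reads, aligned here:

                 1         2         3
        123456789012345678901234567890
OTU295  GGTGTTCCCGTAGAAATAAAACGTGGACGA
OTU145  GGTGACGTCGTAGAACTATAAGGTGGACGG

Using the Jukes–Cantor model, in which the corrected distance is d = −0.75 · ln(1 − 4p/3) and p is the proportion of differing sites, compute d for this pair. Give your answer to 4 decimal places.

The sequences differ at positions 5 (T/A), 6 (T/C), 7 (C/G), 8 (C/T), 16 (A/C), 19 (A/T), 22 (C/G), 30 (A/G).
p = 8/30 = 0.266667.
d = −0.75 · ln(1 − (4/3)·0.266667) = −0.75 · ln(0.644444) = −0.75 · (-0.439367) = 0.3295.

0.3295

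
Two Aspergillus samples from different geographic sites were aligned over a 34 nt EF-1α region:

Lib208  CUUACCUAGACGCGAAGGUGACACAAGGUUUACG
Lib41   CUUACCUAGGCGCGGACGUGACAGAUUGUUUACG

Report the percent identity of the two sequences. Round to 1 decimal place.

82.4%

Mismatches occur at site 10 (A/G), site 15 (A/G), site 17 (G/C), site 24 (C/G), site 26 (A/U), site 27 (G/U).
28 of the 34 sites match, so the percent identity is 28/34 × 100 = 82.4%.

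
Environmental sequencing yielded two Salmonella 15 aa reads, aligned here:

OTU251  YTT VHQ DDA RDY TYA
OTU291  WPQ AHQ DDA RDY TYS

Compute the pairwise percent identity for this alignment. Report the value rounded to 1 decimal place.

The sequences differ at positions 1 (Y/W), 2 (T/P), 3 (T/Q), 4 (V/A), 15 (A/S).
10 of the 15 sites match, so the percent identity is 10/15 × 100 = 66.7%.

66.7%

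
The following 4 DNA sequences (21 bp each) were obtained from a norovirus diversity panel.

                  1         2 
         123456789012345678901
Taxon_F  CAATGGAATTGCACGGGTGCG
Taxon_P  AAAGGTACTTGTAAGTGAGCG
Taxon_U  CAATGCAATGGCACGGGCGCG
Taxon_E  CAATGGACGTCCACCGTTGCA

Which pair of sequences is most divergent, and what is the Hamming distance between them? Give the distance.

Pairwise Hamming distances:
  Taxon_F vs Taxon_P: 8
  Taxon_F vs Taxon_U: 3
  Taxon_F vs Taxon_E: 6
  Taxon_P vs Taxon_U: 9
  Taxon_P vs Taxon_E: 12
  Taxon_U vs Taxon_E: 9
The largest is 12, between Taxon_P and Taxon_E.

12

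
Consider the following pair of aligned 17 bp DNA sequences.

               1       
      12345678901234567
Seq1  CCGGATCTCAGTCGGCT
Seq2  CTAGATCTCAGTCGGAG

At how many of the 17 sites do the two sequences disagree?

Mismatches occur at site 2 (C↔T), site 3 (G↔A), site 16 (C↔A), site 17 (T↔G).
That gives 4 mismatches out of 17 aligned sites, so the Hamming distance is 4.

4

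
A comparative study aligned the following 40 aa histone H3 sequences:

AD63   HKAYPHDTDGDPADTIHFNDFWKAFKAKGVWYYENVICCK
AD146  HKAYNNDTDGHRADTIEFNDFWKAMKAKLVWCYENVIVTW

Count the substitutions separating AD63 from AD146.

Differing sites — 5:P/N; 6:H/N; 11:D/H; 12:P/R; 17:H/E; 25:F/M; 29:G/L; 32:Y/C; 38:C/V; 39:C/T; 40:K/W.
That gives 11 mismatches out of 40 aligned sites, so the Hamming distance is 11.

11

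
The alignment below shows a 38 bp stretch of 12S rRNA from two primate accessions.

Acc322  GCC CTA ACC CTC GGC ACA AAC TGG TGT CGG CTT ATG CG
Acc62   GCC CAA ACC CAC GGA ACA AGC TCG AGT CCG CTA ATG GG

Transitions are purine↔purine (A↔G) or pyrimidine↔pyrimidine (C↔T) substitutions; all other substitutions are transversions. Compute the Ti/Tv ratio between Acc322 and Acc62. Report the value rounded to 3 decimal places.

0.125

Differing sites — 5:T/A (Tv); 11:T/A (Tv); 15:C/A (Tv); 20:A/G (Ti); 23:G/C (Tv); 25:T/A (Tv); 29:G/C (Tv); 33:T/A (Tv); 37:C/G (Tv).
Of the 9 differences, 1 transition and 8 transversions, so Ti/Tv = 1/8 = 0.125.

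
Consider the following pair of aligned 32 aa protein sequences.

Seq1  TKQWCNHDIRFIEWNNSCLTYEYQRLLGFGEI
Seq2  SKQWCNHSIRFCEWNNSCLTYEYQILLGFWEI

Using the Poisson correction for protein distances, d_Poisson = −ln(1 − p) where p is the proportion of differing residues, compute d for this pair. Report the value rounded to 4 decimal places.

0.1699

The sequences differ at positions 1 (T/S), 8 (D/S), 12 (I/C), 25 (R/I), 30 (G/W).
p = 5/32 = 0.156250.
d = −ln(1 − 0.156250) = −ln(0.843750) = 0.1699.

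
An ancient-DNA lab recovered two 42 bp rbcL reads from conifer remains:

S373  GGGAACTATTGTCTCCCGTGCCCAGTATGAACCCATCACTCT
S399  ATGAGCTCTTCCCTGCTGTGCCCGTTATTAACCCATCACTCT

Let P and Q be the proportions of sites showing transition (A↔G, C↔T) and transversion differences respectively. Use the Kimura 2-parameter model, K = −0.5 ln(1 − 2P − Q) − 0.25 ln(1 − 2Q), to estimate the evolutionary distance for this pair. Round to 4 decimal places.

0.3239

Differing sites — 1:G/A (Ti); 2:G/T (Tv); 5:A/G (Ti); 8:A/C (Tv); 11:G/C (Tv); 12:T/C (Ti); 15:C/G (Tv); 17:C/T (Ti); 24:A/G (Ti); 25:G/T (Tv); 29:G/T (Tv).
Of the 11 differences, 5 transitions and 6 transversions over 42 sites: P = 5/42 = 0.119048, Q = 6/42 = 0.142857.
d = −0.5·ln(0.619047) − 0.25·ln(0.714286) = −0.5·(-0.479574) − 0.25·(-0.336472) = 0.3239.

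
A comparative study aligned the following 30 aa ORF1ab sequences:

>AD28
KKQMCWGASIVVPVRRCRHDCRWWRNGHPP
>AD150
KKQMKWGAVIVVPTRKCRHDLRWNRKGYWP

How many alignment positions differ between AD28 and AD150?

Mismatches occur at site 5 (C→K), site 9 (S→V), site 14 (V→T), site 16 (R→K), site 21 (C→L), site 24 (W→N), site 26 (N→K), site 28 (H→Y), site 29 (P→W).
That gives 9 mismatches out of 30 aligned sites, so the Hamming distance is 9.

9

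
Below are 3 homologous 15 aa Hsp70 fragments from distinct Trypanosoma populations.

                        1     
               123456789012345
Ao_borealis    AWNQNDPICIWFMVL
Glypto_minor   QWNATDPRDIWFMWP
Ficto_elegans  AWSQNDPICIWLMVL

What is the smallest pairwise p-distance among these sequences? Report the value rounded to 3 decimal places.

0.133

Pairwise Hamming distances:
  Ao_borealis vs Glypto_minor: 7
  Ao_borealis vs Ficto_elegans: 2
  Glypto_minor vs Ficto_elegans: 9
The smallest is 2 mismatches, between Ao_borealis and Ficto_elegans; p = 2/15 = 0.133.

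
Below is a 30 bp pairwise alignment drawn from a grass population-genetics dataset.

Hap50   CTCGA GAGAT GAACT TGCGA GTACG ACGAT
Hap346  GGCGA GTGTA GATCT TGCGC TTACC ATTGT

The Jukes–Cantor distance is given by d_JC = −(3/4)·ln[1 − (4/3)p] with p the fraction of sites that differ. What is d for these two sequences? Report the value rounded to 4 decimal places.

0.5716

Differing sites — 1:C/G; 2:T/G; 7:A/T; 9:A/T; 10:T/A; 13:A/T; 20:A/C; 21:G/T; 25:G/C; 27:C/T; 28:G/T; 29:A/G.
p = 12/30 = 0.400000.
d = −0.75 · ln(1 − (4/3)·0.400000) = −0.75 · ln(0.466667) = −0.75 · (-0.762139) = 0.5716.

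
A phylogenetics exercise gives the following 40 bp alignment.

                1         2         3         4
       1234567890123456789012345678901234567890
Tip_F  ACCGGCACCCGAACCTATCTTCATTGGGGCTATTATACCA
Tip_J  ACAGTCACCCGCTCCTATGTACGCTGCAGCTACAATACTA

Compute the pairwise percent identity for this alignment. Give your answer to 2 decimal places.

The sequences differ at positions 3 (C/A), 5 (G/T), 12 (A/C), 13 (A/T), 19 (C/G), 21 (T/A), 23 (A/G), 24 (T/C), 27 (G/C), 28 (G/A), 33 (T/C), 34 (T/A), 39 (C/T).
27 of the 40 sites match, so the percent identity is 27/40 × 100 = 67.50%.

67.50%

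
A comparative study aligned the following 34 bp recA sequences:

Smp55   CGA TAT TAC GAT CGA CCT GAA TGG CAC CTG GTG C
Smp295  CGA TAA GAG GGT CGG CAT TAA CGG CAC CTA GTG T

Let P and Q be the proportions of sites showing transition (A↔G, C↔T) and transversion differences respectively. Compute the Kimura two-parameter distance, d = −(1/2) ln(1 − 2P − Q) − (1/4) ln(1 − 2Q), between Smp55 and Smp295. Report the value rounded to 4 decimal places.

The sequences differ at positions 6 (T/A, transversion), 7 (T/G, transversion), 9 (C/G, transversion), 11 (A/G, transition), 15 (A/G, transition), 17 (C/A, transversion), 19 (G/T, transversion), 22 (T/C, transition), 30 (G/A, transition), 34 (C/T, transition).
Of the 10 differences, 5 transitions and 5 transversions over 34 sites: P = 5/34 = 0.147059, Q = 5/34 = 0.147059.
d = −0.5·ln(0.558823) − 0.25·ln(0.705882) = −0.5·(-0.581922) − 0.25·(-0.348307) = 0.3780.

0.3780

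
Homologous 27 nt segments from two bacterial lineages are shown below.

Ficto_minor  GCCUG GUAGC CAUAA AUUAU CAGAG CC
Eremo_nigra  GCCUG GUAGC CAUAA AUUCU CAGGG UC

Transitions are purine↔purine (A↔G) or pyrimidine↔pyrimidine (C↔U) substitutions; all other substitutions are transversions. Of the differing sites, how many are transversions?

1

Mismatches occur at site 19 (A↔C, transversion), site 24 (A↔G, transition), site 26 (C↔U, transition).
Of the 3 differences, 2 transitions and 1 transversion, so the answer is 1.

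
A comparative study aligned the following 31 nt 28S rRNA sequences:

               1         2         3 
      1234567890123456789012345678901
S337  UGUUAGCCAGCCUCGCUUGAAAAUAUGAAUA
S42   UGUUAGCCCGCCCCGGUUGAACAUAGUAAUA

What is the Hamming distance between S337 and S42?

The sequences differ at positions 9 (A/C), 13 (U/C), 16 (C/G), 22 (A/C), 26 (U/G), 27 (G/U).
That gives 6 mismatches out of 31 aligned sites, so the Hamming distance is 6.

6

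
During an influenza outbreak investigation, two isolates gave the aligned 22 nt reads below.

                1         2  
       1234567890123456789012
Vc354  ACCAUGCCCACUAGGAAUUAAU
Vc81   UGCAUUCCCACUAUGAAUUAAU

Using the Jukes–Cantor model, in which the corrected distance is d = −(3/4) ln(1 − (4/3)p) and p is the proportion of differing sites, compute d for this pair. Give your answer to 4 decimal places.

0.2082

Differing sites — 1:A/U; 2:C/G; 6:G/U; 14:G/U.
p = 4/22 = 0.181818.
d = −0.75 · ln(1 − (4/3)·0.181818) = −0.75 · ln(0.757576) = −0.75 · (-0.277631) = 0.2082.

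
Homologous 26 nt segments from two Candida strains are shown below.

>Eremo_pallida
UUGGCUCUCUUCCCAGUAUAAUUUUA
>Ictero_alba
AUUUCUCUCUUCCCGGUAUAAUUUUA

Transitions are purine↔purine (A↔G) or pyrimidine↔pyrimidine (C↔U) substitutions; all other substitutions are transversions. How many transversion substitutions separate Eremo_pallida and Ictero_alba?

3

Mismatches occur at site 1 (U↔A, transversion), site 3 (G↔U, transversion), site 4 (G↔U, transversion), site 15 (A↔G, transition).
Of the 4 differences, 1 transition and 3 transversions, so the answer is 3.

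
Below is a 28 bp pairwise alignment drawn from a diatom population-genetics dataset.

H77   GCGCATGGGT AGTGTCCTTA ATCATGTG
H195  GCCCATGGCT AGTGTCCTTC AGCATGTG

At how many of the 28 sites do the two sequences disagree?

4

Mismatches occur at site 3 (G↔C), site 9 (G↔C), site 20 (A↔C), site 22 (T↔G).
That gives 4 mismatches out of 28 aligned sites, so the Hamming distance is 4.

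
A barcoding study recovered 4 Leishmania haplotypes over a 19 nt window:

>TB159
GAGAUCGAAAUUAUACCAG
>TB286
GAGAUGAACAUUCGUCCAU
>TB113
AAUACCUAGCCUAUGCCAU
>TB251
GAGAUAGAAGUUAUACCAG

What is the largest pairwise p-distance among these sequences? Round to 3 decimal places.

0.579

Pairwise Hamming distances:
  TB159 vs TB286: 7
  TB159 vs TB113: 9
  TB159 vs TB251: 2
  TB286 vs TB113: 11
  TB286 vs TB251: 8
  TB113 vs TB251: 10
The largest is 11 mismatches, between TB286 and TB113; p = 11/19 = 0.579.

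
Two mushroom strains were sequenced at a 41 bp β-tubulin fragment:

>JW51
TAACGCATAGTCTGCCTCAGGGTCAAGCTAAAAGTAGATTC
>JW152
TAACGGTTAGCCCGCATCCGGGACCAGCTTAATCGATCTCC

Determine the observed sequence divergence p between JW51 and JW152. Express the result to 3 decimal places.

Mismatches occur at site 6 (C/G), site 7 (A/T), site 11 (T/C), site 13 (T/C), site 16 (C/A), site 19 (A/C), site 23 (T/A), site 25 (A/C), site 30 (A/T), site 33 (A/T), site 34 (G/C), site 35 (T/G), site 37 (G/T), site 38 (A/C), site 40 (T/C).
There are 15 differences over 41 sites, so p = 15/41 = 0.366.

0.366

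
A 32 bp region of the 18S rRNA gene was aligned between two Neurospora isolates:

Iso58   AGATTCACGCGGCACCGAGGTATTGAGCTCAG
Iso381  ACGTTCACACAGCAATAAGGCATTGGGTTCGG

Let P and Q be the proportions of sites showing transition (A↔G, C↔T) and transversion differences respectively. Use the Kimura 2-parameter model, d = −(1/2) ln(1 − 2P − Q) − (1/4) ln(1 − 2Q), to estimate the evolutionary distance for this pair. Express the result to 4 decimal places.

The sequences differ at positions 2 (G/C, transversion), 3 (A/G, transition), 9 (G/A, transition), 11 (G/A, transition), 15 (C/A, transversion), 16 (C/T, transition), 17 (G/A, transition), 21 (T/C, transition), 26 (A/G, transition), 28 (C/T, transition), 31 (A/G, transition).
Of the 11 differences, 9 transitions and 2 transversions over 32 sites: P = 9/32 = 0.281250, Q = 2/32 = 0.062500.
d = −0.5·ln(0.375000) − 0.25·ln(0.875000) = −0.5·(-0.980829) − 0.25·(-0.133531) = 0.5238.

0.5238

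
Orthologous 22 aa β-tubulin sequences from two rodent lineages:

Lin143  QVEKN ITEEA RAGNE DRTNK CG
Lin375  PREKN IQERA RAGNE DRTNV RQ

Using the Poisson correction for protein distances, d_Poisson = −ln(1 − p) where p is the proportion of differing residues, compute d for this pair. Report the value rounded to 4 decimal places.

Mismatches occur at site 1 (Q↔P), site 2 (V↔R), site 7 (T↔Q), site 9 (E↔R), site 20 (K↔V), site 21 (C↔R), site 22 (G↔Q).
p = 7/22 = 0.318182.
d = −ln(1 − 0.318182) = −ln(0.681818) = 0.3830.

0.3830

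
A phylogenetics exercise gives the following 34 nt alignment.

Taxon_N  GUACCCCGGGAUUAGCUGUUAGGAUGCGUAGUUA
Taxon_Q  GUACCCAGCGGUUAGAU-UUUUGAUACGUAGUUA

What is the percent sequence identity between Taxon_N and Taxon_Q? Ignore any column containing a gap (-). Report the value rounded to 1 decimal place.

Excluding the 1 gap column leaves 33 comparable sites.
Differing sites — 7:C/A; 9:G/C; 11:A/G; 16:C/A; 21:A/U; 22:G/U; 26:G/A.
26 of the 33 comparable sites match, so the percent identity is 26/33 × 100 = 78.8%.

78.8%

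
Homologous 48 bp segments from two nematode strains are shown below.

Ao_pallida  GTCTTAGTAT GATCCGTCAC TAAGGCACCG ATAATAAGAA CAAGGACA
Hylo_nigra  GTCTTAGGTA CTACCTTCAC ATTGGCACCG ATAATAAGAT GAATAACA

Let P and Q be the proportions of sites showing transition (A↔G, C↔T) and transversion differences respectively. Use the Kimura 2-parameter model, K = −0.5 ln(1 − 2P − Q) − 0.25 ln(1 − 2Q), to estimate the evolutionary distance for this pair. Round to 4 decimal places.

0.3824

The sequences differ at positions 8 (T/G, transversion), 9 (A/T, transversion), 10 (T/A, transversion), 11 (G/C, transversion), 12 (A/T, transversion), 13 (T/A, transversion), 16 (G/T, transversion), 21 (T/A, transversion), 22 (A/T, transversion), 23 (A/T, transversion), 40 (A/T, transversion), 41 (C/G, transversion), 44 (G/T, transversion), 45 (G/A, transition).
Of the 14 differences, 1 transition and 13 transversions over 48 sites: P = 1/48 = 0.020833, Q = 13/48 = 0.270833.
d = −0.5·ln(0.687501) − 0.25·ln(0.458334) = −0.5·(-0.374692) − 0.25·(-0.780157) = 0.3824.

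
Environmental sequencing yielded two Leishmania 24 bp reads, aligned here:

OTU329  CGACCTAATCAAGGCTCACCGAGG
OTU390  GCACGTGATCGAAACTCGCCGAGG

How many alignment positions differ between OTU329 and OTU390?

The sequences differ at positions 1 (C/G), 2 (G/C), 5 (C/G), 7 (A/G), 11 (A/G), 13 (G/A), 14 (G/A), 18 (A/G).
That gives 8 mismatches out of 24 aligned sites, so the Hamming distance is 8.

8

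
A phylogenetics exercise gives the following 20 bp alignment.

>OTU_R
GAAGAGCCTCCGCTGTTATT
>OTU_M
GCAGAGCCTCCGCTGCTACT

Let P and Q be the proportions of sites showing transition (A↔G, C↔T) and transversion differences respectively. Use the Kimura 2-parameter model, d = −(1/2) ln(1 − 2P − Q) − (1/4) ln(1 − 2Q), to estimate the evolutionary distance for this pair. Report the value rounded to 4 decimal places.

0.1702

Mismatches occur at site 2 (A→C, transversion), site 16 (T→C, transition), site 19 (T→C, transition).
Of the 3 differences, 2 transitions and 1 transversion over 20 sites: P = 2/20 = 0.100000, Q = 1/20 = 0.050000.
d = −0.5·ln(0.750000) − 0.25·ln(0.900000) = −0.5·(-0.287682) − 0.25·(-0.105361) = 0.1702.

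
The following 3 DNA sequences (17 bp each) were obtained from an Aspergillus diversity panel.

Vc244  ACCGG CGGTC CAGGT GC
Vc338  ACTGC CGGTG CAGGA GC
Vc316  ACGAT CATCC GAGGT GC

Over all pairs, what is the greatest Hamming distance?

9

Pairwise Hamming distances:
  Vc244 vs Vc338: 4
  Vc244 vs Vc316: 7
  Vc338 vs Vc316: 9
The largest is 9, between Vc338 and Vc316.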